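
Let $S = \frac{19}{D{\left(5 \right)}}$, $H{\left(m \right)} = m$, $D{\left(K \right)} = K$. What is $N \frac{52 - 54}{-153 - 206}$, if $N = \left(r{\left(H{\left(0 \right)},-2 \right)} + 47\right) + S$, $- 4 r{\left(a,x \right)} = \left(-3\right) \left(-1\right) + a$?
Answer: $\frac{1001}{3590} \approx 0.27883$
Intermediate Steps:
$S = \frac{19}{5} \approx 3.8$
$r{\left(a,x \right)} = - \frac{3}{4} - \frac{a}{4}$ ($r{\left(a,x \right)} = - \frac{\left(-3\right) \left(-1\right) + a}{4} = - \frac{3 + a}{4} = - \frac{3}{4} - \frac{a}{4}$)
$N = \frac{1001}{20}$ ($N = \left(\left(- \frac{3}{4} - 0\right) + 47\right) + \frac{19}{5} = \left(\left(- \frac{3}{4} + 0\right) + 47\right) + \frac{19}{5} = \left(- \frac{3}{4} + 47\right) + \frac{19}{5} = \frac{185}{4} + \frac{19}{5} = \frac{1001}{20} \approx 50.05$)
$N \frac{52 - 54}{-153 - 206} = \frac{1001 \frac{52 - 54}{-153 - 206}}{20} = \frac{1001 \left(- \frac{2}{-359}\right)}{20} = \frac{1001 \left(\left(-2\right) \left(- \frac{1}{359}\right)\right)}{20} = \frac{1001}{20} \cdot \frac{2}{359} = \frac{1001}{3590}$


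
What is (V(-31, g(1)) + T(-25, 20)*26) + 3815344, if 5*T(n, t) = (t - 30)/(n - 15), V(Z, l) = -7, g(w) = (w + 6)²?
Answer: 38153383/10 ≈ 3.8153e+6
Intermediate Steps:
g(w) = (6 + w)²
T(n, t) = (-30 + t)/(5*(-15 + n)) (T(n, t) = ((t - 30)/(n - 15))/5 = ((-30 + t)/(-15 + n))/5 = (-30 + t)/(5*(-15 + n)))
(V(-31, g(1)) + T(-25, 20)*26) + 3815344 = (-7 + ((-30 + 20)/(5*(-15 - 25)))*26) + 3815344 = (-7 + ((⅕)*(-10)/(-40))*26) + 3815344 = (-7 + ((⅕)*(-1/40)*(-10))*26) + 3815344 = (-7 + (1/20)*26) + 3815344 = (-7 + 13/10) + 3815344 = -57/10 + 3815344 = 38153383/10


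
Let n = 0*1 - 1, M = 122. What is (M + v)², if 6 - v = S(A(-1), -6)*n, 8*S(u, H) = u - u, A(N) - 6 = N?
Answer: 16384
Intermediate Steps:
A(N) = 6 + N
S(u, H) = 0 (S(u, H) = (u - u)/8 = (⅛)*0 = 0)
n = -1 (n = 0 - 1 = -1)
v = 6 (v = 6 - 0*(-1) = 6 - 1*0 = 6 + 0 = 6)
(M + v)² = (122 + 6)² = 128² = 16384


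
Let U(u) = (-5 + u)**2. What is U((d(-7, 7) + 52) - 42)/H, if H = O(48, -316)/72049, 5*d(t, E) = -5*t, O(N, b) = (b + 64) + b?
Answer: -1296882/71 ≈ -18266.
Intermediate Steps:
O(N, b) = 64 + 2*b (O(N, b) = (64 + b) + b = 64 + 2*b)
d(t, E) = -t (d(t, E) = (-5*t)/5 = -t)
H = -568/72049 (H = (64 + 2*(-316))/72049 = (64 - 632)*(1/72049) = -568*1/72049 = -568/72049 ≈ -0.0078835)
U((d(-7, 7) + 52) - 42)/H = (-5 + ((-1*(-7) + 52) - 42))**2/(-568/72049) = (-5 + ((7 + 52) - 42))**2*(-72049/568) = (-5 + (59 - 42))**2*(-72049/568) = (-5 + 17)**2*(-72049/568) = 12**2*(-72049/568) = 144*(-72049/568) = -1296882/71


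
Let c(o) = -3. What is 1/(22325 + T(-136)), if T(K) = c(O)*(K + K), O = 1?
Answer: 1/23141 ≈ 4.3213e-5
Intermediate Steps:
T(K) = -6*K (T(K) = -3*(K + K) = -6*K)
1/(22325 + T(-136)) = 1/(22325 - 6*(-136)) = 1/(22325 + 816) = 1/23141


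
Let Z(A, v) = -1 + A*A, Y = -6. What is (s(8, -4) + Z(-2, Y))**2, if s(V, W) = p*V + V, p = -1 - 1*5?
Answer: 1369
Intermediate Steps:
p = -6 (p = -1 - 5 = -6)
s(V, W) = -5*V (s(V, W) = -6*V + V = -5*V)
Z(A, v) = -1 + A**2
(s(8, -4) + Z(-2, Y))**2 = (-5*8 + (-1 + (-2)**2))**2 = (-40 + (-1 + 4))**2 = (-40 + 3)**2 = (-37)**2 = 1369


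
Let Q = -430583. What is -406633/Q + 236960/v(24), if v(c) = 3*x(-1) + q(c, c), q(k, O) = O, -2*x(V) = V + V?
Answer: 102041926771/11625741 ≈ 8777.2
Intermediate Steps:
x(V) = -V (x(V) = -(V + V)/2 = -V)
v(c) = 3 + c (v(c) = 3*(-1*(-1)) + c = 3*1 + c = 3 + c)
-406633/Q + 236960/v(24) = -406633/(-430583) + 236960/(3 + 24) = -406633*(-1/430583) + 236960/27 = 406633/430583 + 236960*(1/27) = 406633/430583 + 236960/27 = 102041926771/11625741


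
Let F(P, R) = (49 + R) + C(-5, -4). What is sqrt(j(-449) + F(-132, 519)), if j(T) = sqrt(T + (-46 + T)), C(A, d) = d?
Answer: 2*sqrt(141 + I*sqrt(59)) ≈ 23.757 + 0.64663*I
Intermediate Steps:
j(T) = sqrt(-46 + 2*T)
F(P, R) = 45 + R (F(P, R) = (49 + R) - 4 = 45 + R)
sqrt(j(-449) + F(-132, 519)) = sqrt(sqrt(-46 + 2*(-449)) + (45 + 519)) = sqrt(sqrt(-46 - 898) + 564) = sqrt(sqrt(-944) + 564) = sqrt(4*I*sqrt(59) + 564) = sqrt(564 + 4*I*sqrt(59))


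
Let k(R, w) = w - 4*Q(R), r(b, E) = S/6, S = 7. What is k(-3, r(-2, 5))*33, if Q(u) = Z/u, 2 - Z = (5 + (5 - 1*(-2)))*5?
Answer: -5027/2 ≈ -2513.5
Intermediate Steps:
Z = -58 (Z = 2 - (5 + (5 - 1*(-2)))*5 = 2 - (5 + (5 + 2))*5 = 2 - (5 + 7)*5 = 2 - 12*5 = 2 - 1*60 = 2 - 60 = -58)
Q(u) = -58/u
r(b, E) = 7/6
k(R, w) = w + 232/R (k(R, w) = w - 4*(-58/R) = w - (-232)/R = w + 232/R)
k(-3, r(-2, 5))*33 = (7/6 + 232/(-3))*33 = (7/6 + 232*(-⅓))*33 = (7/6 - 232/3)*33 = -457/6*33 = -5027/2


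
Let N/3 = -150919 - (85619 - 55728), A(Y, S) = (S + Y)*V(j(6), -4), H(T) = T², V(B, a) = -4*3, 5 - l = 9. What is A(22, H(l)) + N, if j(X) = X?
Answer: -542886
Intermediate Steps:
l = -4 (l = 5 - 1*9 = 5 - 9 = -4)
V(B, a) = -12
A(Y, S) = -12*S - 12*Y (A(Y, S) = (S + Y)*(-12) = -12*S - 12*Y)
N = -542430 (N = 3*(-150919 - (85619 - 55728)) = 3*(-150919 - 1*29891) = 3*(-150919 - 29891) = 3*(-180810) = -542430)
A(22, H(l)) + N = (-12*(-4)² - 12*22) - 542430 = (-12*16 - 264) - 542430 = (-192 - 264) - 542430 = -456 - 542430 = -542886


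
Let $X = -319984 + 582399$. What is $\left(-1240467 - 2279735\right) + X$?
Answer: $-3257787$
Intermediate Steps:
$X = 262415$
$\left(-1240467 - 2279735\right) + X = \left(-1240467 - 2279735\right) + 262415 = -3520202 + 262415 = -3257787$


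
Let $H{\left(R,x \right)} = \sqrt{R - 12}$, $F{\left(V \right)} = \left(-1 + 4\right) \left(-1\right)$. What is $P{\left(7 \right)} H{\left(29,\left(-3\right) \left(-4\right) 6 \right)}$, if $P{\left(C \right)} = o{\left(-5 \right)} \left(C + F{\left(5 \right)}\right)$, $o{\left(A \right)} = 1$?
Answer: $4 \sqrt{17} \approx 16.492$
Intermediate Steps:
$F{\left(V \right)} = -3$ ($F{\left(V \right)} = 3 \left(-1\right) = -3$)
$H{\left(R,x \right)} = \sqrt{-12 + R}$
$P{\left(C \right)} = -3 + C$ ($P{\left(C \right)} = 1 \left(C - 3\right) = 1 \left(-3 + C\right) = -3 + C$)
$P{\left(7 \right)} H{\left(29,\left(-3\right) \left(-4\right) 6 \right)} = \left(-3 + 7\right) \sqrt{-12 + 29} = 4 \sqrt{17}$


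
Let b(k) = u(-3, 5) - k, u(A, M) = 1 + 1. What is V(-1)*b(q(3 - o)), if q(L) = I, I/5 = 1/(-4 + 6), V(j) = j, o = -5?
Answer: ½ ≈ 0.50000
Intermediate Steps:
u(A, M) = 2
I = 5/2 (I = 5/(-4 + 6) = 5/2 ≈ 2.5000)
q(L) = 5/2
b(k) = 2 - k
V(-1)*b(q(3 - o)) = -(2 - 1*5/2) = -(2 - 5/2) = -1*(-½) = ½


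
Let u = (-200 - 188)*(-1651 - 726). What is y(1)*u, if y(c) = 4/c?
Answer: 3689104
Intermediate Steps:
u = 922276 (u = -388*(-2377) = 922276)
y(1)*u = (4/1)*922276 = (4*1)*922276 = 4*922276 = 3689104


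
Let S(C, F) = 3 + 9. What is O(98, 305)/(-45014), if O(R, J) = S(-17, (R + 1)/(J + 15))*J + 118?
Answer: -1889/22507 ≈ -0.083929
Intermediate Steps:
S(C, F) = 12
O(R, J) = 118 + 12*J (O(R, J) = 12*J + 118 = 118 + 12*J)
O(98, 305)/(-45014) = (118 + 12*305)/(-45014) = (118 + 3660)*(-1/45014) = 3778*(-1/45014) = -1889/22507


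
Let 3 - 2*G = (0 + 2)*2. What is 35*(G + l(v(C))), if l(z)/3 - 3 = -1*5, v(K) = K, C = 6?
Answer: -455/2 ≈ -227.50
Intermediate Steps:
l(z) = -6 (l(z) = 9 + 3*(-1*5) = 9 + 3*(-5) = 9 - 15 = -6)
G = -1/2 (G = 3/2 - (0 + 2)*2/2 = 3/2 - 2 = -1/2 ≈ -0.50000)
35*(G + l(v(C))) = 35*(-1/2 - 6) = 35*(-13/2) = -455/2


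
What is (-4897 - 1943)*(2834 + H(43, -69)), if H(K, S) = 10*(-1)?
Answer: -19316160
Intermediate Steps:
H(K, S) = -10
(-4897 - 1943)*(2834 + H(43, -69)) = (-4897 - 1943)*(2834 - 10) = -6840*2824 = -19316160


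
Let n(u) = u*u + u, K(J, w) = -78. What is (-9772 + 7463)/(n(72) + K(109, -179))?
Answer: -2309/5178 ≈ -0.44593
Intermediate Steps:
n(u) = u + u**2 (n(u) = u**2 + u = u + u**2)
(-9772 + 7463)/(n(72) + K(109, -179)) = (-9772 + 7463)/(72*(1 + 72) - 78) = -2309/(72*73 - 78) = -2309/(5256 - 78) = -2309/5178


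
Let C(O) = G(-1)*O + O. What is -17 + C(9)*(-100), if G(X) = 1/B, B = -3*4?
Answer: -842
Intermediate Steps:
B = -12
G(X) = -1/12 (G(X) = 1/(-12) = -1/12)
C(O) = 11*O/12 (C(O) = -O/12 + O = 11*O/12)
-17 + C(9)*(-100) = -17 + ((11/12)*9)*(-100) = -17 + (33/4)*(-100) = -17 - 825 = -842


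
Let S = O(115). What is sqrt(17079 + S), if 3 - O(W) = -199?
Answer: sqrt(17281) ≈ 131.46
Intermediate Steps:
O(W) = 202 (O(W) = 3 - 1*(-199) = 3 + 199 = 202)
S = 202
sqrt(17079 + S) = sqrt(17079 + 202) = sqrt(17281)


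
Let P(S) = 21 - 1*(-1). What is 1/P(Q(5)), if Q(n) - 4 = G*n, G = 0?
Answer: 1/22 ≈ 0.045455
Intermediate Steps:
Q(n) = 4 (Q(n) = 4 + 0*n = 4 + 0 = 4)
P(S) = 22 (P(S) = 21 + 1 = 22)
1/P(Q(5)) = 1/22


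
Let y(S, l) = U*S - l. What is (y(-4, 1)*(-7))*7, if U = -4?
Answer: -735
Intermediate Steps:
y(S, l) = -l - 4*S (y(S, l) = -4*S - l = -l - 4*S)
(y(-4, 1)*(-7))*7 = ((-1*1 - 4*(-4))*(-7))*7 = ((-1 + 16)*(-7))*7 = (15*(-7))*7 = -105*7 = -735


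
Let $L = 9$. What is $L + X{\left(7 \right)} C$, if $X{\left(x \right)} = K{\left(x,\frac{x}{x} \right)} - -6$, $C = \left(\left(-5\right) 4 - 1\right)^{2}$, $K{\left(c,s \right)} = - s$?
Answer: $2214$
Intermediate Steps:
$C = 441$ ($C = \left(-20 - 1\right)^{2} = \left(-21\right)^{2} = 441$)
$X{\left(x \right)} = 5$ ($X{\left(x \right)} = - \frac{x}{x} - -6 = \left(-1\right) 1 + 6 = -1 + 6 = 5$)
$L + X{\left(7 \right)} C = 9 + 5 \cdot 441 = 9 + 2205 = 2214$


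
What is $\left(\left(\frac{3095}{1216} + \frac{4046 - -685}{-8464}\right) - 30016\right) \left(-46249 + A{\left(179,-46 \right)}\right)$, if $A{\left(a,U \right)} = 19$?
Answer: $\frac{19403469197625}{13984} \approx 1.3875 \cdot 10^{9}$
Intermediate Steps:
$\left(\left(\frac{3095}{1216} + \frac{4046 - -685}{-8464}\right) - 30016\right) \left(-46249 + A{\left(179,-46 \right)}\right) = \left(\left(\frac{3095}{1216} + \frac{4046 - -685}{-8464}\right) - 30016\right) \left(-46249 + 19\right) = \left(\left(3095 \cdot \frac{1}{1216} + \left(4046 + 685\right) \left(- \frac{1}{8464}\right)\right) - 30016\right) \left(-46230\right) = \left(\left(\frac{3095}{1216} + 4731 \left(- \frac{1}{8464}\right)\right) - 30016\right) \left(-46230\right) = \left(\left(\frac{3095}{1216} - \frac{4731}{8464}\right) - 30016\right) \left(-46230\right) = \left(\frac{1277699}{643264} - 30016\right) \left(-46230\right) = \left(- \frac{19306934525}{643264}\right) \left(-46230\right) = \frac{19403469197625}{13984}$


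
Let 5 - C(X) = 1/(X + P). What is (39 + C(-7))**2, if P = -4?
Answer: 235225/121 ≈ 1944.0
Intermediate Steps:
C(X) = 5 - 1/(-4 + X) (C(X) = 5 - 1/(X - 4) = 5 - 1/(-4 + X))
(39 + C(-7))**2 = (39 + (-21 + 5*(-7))/(-4 - 7))**2 = (39 + (-21 - 35)/(-11))**2 = (39 - 1/11*(-56))**2 = (39 + 56/11)**2 = (485/11)**2 = 235225/121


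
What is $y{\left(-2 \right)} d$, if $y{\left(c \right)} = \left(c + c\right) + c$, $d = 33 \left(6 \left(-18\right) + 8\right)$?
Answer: $19800$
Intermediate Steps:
$d = -3300$ ($d = 33 \left(-108 + 8\right) = 33 \left(-100\right) = -3300$)
$y{\left(c \right)} = 3 c$ ($y{\left(c \right)} = 2 c + c = 3 c$)
$y{\left(-2 \right)} d = 3 \left(-2\right) \left(-3300\right) = \left(-6\right) \left(-3300\right) = 19800$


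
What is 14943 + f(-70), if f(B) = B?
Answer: 14873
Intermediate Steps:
14943 + f(-70) = 14943 - 70 = 14873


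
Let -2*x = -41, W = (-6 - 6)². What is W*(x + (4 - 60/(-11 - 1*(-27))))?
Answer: 2988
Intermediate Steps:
W = 144 (W = (-12)² = 144)
x = 41/2 (x = -½*(-41) = 41/2 ≈ 20.500)
W*(x + (4 - 60/(-11 - 1*(-27)))) = 144*(41/2 + (4 - 60/(-11 - 1*(-27)))) = 144*(41/2 + (4 - 60/(-11 + 27))) = 144*(41/2 + (4 - 60/16)) = 144*(41/2 + (4 - 1*15/4)) = 144*(41/2 + (4 - 15/4)) = 144*(41/2 + ¼) = 144*(83/4) = 2988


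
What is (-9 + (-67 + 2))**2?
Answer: 5476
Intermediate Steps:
(-9 + (-67 + 2))**2 = (-9 - 65)**2 = (-74)**2 = 5476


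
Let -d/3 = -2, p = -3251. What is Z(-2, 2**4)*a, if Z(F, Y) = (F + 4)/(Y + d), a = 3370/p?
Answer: -3370/35761 ≈ -0.094237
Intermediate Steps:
d = 6 (d = -3*(-2) = 6)
a = -3370/3251 (a = 3370/(-3251) = 3370*(-1/3251) = -3370/3251 ≈ -1.0366)
Z(F, Y) = (4 + F)/(6 + Y) (Z(F, Y) = (F + 4)/(Y + 6) = (4 + F)/(6 + Y))
Z(-2, 2**4)*a = ((4 - 2)/(6 + 2**4))*(-3370/3251) = (2/(6 + 16))*(-3370/3251) = (2/22)*(-3370/3251) = ((1/22)*2)*(-3370/3251) = (1/11)*(-3370/3251) = -3370/35761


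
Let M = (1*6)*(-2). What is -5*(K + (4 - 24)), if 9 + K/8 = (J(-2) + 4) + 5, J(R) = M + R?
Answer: 660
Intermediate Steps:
M = -12 (M = 6*(-2) = -12)
J(R) = -12 + R
K = -112 (K = -72 + 8*(((-12 - 2) + 4) + 5) = -72 + 8*((-14 + 4) + 5) = -72 + 8*(-10 + 5) = -72 + 8*(-5) = -72 - 40 = -112)
-5*(K + (4 - 24)) = -5*(-112 + (4 - 24)) = -5*(-112 - 20) = -5*(-132) = 660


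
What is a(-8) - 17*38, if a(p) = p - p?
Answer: -646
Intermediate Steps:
a(p) = 0
a(-8) - 17*38 = 0 - 17*38 = 0 - 646 = -646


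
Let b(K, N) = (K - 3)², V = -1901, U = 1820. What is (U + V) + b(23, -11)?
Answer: 319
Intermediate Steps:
b(K, N) = (-3 + K)²
(U + V) + b(23, -11) = (1820 - 1901) + (-3 + 23)² = -81 + 20² = -81 + 400 = 319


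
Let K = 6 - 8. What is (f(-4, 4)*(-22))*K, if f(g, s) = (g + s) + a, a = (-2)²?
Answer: 176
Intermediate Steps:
a = 4
f(g, s) = 4 + g + s (f(g, s) = (g + s) + 4 = 4 + g + s)
K = -2
(f(-4, 4)*(-22))*K = ((4 - 4 + 4)*(-22))*(-2) = (4*(-22))*(-2) = -88*(-2) = 176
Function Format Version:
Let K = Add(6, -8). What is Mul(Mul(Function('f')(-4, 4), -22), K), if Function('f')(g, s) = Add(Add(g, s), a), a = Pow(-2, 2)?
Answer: 176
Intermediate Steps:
a = 4
Function('f')(g, s) = Add(4, g, s) (Function('f')(g, s) = Add(Add(g, s), 4) = Add(4, g, s))
K = -2
Mul(Mul(Function('f')(-4, 4), -22), K) = Mul(Mul(Add(4, -4, 4), -22), -2) = Mul(Mul(4, -22), -2) = Mul(-88, -2) = 176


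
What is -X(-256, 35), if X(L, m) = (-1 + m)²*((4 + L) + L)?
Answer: 587248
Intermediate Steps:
X(L, m) = (-1 + m)²*(4 + 2*L)
-X(-256, 35) = -2*(-1 + 35)²*(2 - 256) = -2*34²*(-254) = -2*1156*(-254) = -1*(-587248) = 587248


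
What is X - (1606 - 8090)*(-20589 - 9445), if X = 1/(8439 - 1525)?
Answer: -1346435512783/6914 ≈ -1.9474e+8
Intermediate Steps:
X = 1/6914 ≈ 0.00014463
X - (1606 - 8090)*(-20589 - 9445) = 1/6914 - (1606 - 8090)*(-20589 - 9445) = 1/6914 - (-6484)*(-30034) = 1/6914 - 1*194740456 = 1/6914 - 194740456 = -1346435512783/6914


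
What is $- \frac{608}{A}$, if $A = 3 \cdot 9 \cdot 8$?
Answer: $- \frac{76}{27} \approx -2.8148$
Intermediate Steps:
$A = 216$ ($A = 27 \cdot 8 = 216$)
$- \frac{608}{A} = - \frac{608}{216} = \left(-608\right) \frac{1}{216} = - \frac{76}{27}$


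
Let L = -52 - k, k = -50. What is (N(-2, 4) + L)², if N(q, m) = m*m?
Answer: 196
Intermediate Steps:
N(q, m) = m²
L = -2 (L = -52 - 1*(-50) = -52 + 50 = -2)
(N(-2, 4) + L)² = (4² - 2)² = (16 - 2)² = 14² = 196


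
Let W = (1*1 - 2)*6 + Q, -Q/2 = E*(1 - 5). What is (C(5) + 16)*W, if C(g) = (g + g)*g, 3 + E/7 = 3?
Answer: -396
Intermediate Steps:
E = 0 (E = -21 + 7*3 = -21 + 21 = 0)
Q = 0 (Q = -0*(1 - 5) = -0*(-4) = -2*0 = 0)
C(g) = 2*g² (C(g) = (2*g)*g = 2*g²)
W = -6 (W = (1*1 - 2)*6 + 0 = (1 - 2)*6 + 0 = -1*6 + 0 = -6 + 0 = -6)
(C(5) + 16)*W = (2*5² + 16)*(-6) = (2*25 + 16)*(-6) = (50 + 16)*(-6) = 66*(-6) = -396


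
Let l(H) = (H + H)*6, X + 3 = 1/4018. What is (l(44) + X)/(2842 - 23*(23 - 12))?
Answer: 2109451/10402602 ≈ 0.20278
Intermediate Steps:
X = -12053/4018 (X = -3 + 1/4018 = -12053/4018 ≈ -2.9998)
l(H) = 12*H (l(H) = (2*H)*6 = 12*H)
(l(44) + X)/(2842 - 23*(23 - 12)) = (12*44 - 12053/4018)/(2842 - 23*(23 - 12)) = (528 - 12053/4018)/(2842 - 23*11) = 2109451/(4018*(2842 - 253)) = (2109451/4018)/2589 = (2109451/4018)*(1/2589) = 2109451/10402602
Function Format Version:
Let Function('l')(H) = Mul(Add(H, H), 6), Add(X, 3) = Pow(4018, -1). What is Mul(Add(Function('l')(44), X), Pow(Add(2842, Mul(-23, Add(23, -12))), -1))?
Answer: Rational(2109451, 10402602) ≈ 0.20278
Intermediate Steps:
X = Rational(-12053, 4018) (X = Add(-3, Pow(4018, -1)) = Add(-3, Rational(1, 4018)) = Rational(-12053, 4018) ≈ -2.9998)
Function('l')(H) = Mul(12, H) (Function('l')(H) = Mul(Mul(2, H), 6) = Mul(12, H))
Mul(Add(Function('l')(44), X), Pow(Add(2842, Mul(-23, Add(23, -12))), -1)) = Mul(Add(Mul(12, 44), Rational(-12053, 4018)), Pow(Add(2842, Mul(-23, Add(23, -12))), -1)) = Mul(Add(528, Rational(-12053, 4018)), Pow(Add(2842, Mul(-23, 11)), -1)) = Mul(Rational(2109451, 4018), Pow(Add(2842, -253), -1)) = Mul(Rational(2109451, 4018), Pow(2589, -1)) = Mul(Rational(2109451, 4018), Rational(1, 2589)) = Rational(2109451, 10402602)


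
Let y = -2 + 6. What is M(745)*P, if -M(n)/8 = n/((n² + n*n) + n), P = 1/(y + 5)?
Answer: -8/13419 ≈ -0.00059617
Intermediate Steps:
y = 4
P = ⅑ (P = 1/(4 + 5) = 1/9 = ⅑ ≈ 0.11111)
M(n) = -8*n/(n + 2*n²) (M(n) = -8*n/((n² + n*n) + n) = -8*n/((n² + n²) + n) = -8*n/(2*n² + n) = -8*n/(n + 2*n²))
M(745)*P = -8/(1 + 2*745)*(⅑) = -8/(1 + 1490)*(⅑) = -8/1491*(⅑) = -8*1/1491*(⅑) = -8/1491*⅑ = -8/13419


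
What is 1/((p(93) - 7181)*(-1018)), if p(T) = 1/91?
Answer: 91/665232460 ≈ 1.3679e-7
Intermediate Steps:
p(T) = 1/91
1/((p(93) - 7181)*(-1018)) = 1/((1/91 - 7181)*(-1018)) = -1/1018/(-653470/91) = -91/653470*(-1/1018) = 91/665232460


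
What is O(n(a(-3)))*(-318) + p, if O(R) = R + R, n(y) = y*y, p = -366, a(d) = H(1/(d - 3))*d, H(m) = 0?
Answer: -366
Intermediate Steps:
a(d) = 0 (a(d) = 0*d = 0)
n(y) = y²
O(R) = 2*R
O(n(a(-3)))*(-318) + p = (2*0²)*(-318) - 366 = (2*0)*(-318) - 366 = 0*(-318) - 366 = 0 - 366 = -366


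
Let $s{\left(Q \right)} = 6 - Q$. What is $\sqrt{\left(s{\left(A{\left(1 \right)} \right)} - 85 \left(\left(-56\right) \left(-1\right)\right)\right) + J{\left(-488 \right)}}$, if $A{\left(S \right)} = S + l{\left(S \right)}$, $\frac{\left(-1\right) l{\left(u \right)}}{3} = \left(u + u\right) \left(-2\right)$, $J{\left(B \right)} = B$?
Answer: $i \sqrt{5255} \approx 72.491 i$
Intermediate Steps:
$l{\left(u \right)} = 12 u$ ($l{\left(u \right)} = - 3 \left(u + u\right) \left(-2\right) = - 3 \cdot 2 u \left(-2\right) = - 3 \left(- 4 u\right) = 12 u$)
$A{\left(S \right)} = 13 S$ ($A{\left(S \right)} = S + 12 S = 13 S$)
$\sqrt{\left(s{\left(A{\left(1 \right)} \right)} - 85 \left(\left(-56\right) \left(-1\right)\right)\right) + J{\left(-488 \right)}} = \sqrt{\left(\left(6 - 13 \cdot 1\right) - 85 \left(\left(-56\right) \left(-1\right)\right)\right) - 488} = \sqrt{\left(\left(6 - 13\right) - 4760\right) - 488} = \sqrt{\left(-7 - 4760\right) - 488} = \sqrt{-4767 - 488} = \sqrt{-5255} = i \sqrt{5255}$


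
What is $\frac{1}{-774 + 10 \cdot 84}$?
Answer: $\frac{1}{66} \approx 0.015152$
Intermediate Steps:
$\frac{1}{-774 + 10 \cdot 84} = \frac{1}{-774 + 840} = \frac{1}{66}$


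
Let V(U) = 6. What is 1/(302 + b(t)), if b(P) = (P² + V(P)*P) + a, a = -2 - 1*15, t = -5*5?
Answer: 1/760 ≈ 0.0013158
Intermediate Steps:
t = -25
a = -17 (a = -2 - 15 = -17)
b(P) = -17 + P² + 6*P (b(P) = (P² + 6*P) - 17 = -17 + P² + 6*P)
1/(302 + b(t)) = 1/(302 + (-17 + (-25)² + 6*(-25))) = 1/(302 + (-17 + 625 - 150)) = 1/(302 + 458) = 1/760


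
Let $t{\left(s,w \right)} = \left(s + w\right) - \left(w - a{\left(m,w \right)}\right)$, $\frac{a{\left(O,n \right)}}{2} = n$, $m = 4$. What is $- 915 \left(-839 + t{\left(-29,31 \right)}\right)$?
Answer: $737490$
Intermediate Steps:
$a{\left(O,n \right)} = 2 n$
$t{\left(s,w \right)} = s + 2 w$ ($t{\left(s,w \right)} = \left(s + w\right) + \left(2 w - w\right) = \left(s + w\right) + w = s + 2 w$)
$- 915 \left(-839 + t{\left(-29,31 \right)}\right) = - 915 \left(-839 + \left(-29 + 2 \cdot 31\right)\right) = - 915 \left(-839 + \left(-29 + 62\right)\right) = - 915 \left(-839 + 33\right) = \left(-915\right) \left(-806\right) = 737490$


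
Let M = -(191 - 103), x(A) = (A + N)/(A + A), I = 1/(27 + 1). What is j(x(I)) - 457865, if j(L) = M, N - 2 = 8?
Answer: -457953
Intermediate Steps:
N = 10 (N = 2 + 8 = 10)
I = 1/28 ≈ 0.035714
x(A) = (10 + A)/(2*A) (x(A) = (A + 10)/(A + A) = (10 + A)/((2*A)) = (10 + A)*(1/(2*A)) = (10 + A)/(2*A))
M = -88 (M = -1*88 = -88)
j(L) = -88
j(x(I)) - 457865 = -88 - 457865 = -457953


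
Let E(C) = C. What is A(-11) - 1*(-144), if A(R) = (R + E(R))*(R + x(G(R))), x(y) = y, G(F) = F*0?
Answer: 386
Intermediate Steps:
G(F) = 0
A(R) = 2*R² (A(R) = (R + R)*(R + 0) = (2*R)*R = 2*R²)
A(-11) - 1*(-144) = 2*(-11)² - 1*(-144) = 2*121 + 144 = 242 + 144 = 386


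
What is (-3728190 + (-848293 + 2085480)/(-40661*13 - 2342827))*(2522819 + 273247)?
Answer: -4988741221422178857/478570 ≈ -1.0424e+13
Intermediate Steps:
(-3728190 + (-848293 + 2085480)/(-40661*13 - 2342827))*(2522819 + 273247) = (-3728190 + 1237187/(-528593 - 2342827))*2796066 = (-3728190 + 1237187/(-2871420))*2796066 = (-3728190 + 1237187*(-1/2871420))*2796066 = (-3728190 - 1237187/2871420)*2796066 = -10705200566987/2871420*2796066 = -4988741221422178857/478570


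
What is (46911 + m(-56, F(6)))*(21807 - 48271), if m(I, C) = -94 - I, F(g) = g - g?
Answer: -1240447072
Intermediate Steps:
F(g) = 0
(46911 + m(-56, F(6)))*(21807 - 48271) = (46911 + (-94 - 1*(-56)))*(21807 - 48271) = (46911 + (-94 + 56))*(-26464) = (46911 - 38)*(-26464) = 46873*(-26464) = -1240447072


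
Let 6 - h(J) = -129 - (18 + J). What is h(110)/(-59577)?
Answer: -263/59577 ≈ -0.0044145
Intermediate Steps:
h(J) = 153 + J (h(J) = 6 - (-129 - (18 + J)) = 6 - (-129 + (-18 - J)) = 6 - (-147 - J) = 6 + (147 + J) = 153 + J)
h(110)/(-59577) = (153 + 110)/(-59577) = 263*(-1/59577) = -263/59577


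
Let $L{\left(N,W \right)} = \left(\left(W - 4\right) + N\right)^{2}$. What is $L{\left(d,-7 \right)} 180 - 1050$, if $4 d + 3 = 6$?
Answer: $\frac{71445}{4} \approx 17861.0$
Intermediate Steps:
$d = \frac{3}{4}$ ($d = - \frac{3}{4} + \frac{1}{4} \cdot 6 = - \frac{3}{4} + \frac{3}{2} = \frac{3}{4} \approx 0.75$)
$L{\left(N,W \right)} = \left(-4 + N + W\right)^{2}$ ($L{\left(N,W \right)} = \left(\left(-4 + W\right) + N\right)^{2} = \left(-4 + N + W\right)^{2}$)
$L{\left(d,-7 \right)} 180 - 1050 = \left(-4 + \frac{3}{4} - 7\right)^{2} \cdot 180 - 1050 = \left(- \frac{41}{4}\right)^{2} \cdot 180 - 1050 = \frac{1681}{16} \cdot 180 - 1050 = \frac{75645}{4} - 1050 = \frac{71445}{4}$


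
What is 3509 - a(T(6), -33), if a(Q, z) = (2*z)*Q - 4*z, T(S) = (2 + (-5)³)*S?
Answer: -45331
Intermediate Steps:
T(S) = -123*S (T(S) = (2 - 125)*S = -123*S)
a(Q, z) = -4*z + 2*Q*z (a(Q, z) = 2*Q*z - 4*z = -4*z + 2*Q*z)
3509 - a(T(6), -33) = 3509 - 2*(-33)*(-2 - 123*6) = 3509 - 2*(-33)*(-2 - 738) = 3509 - 2*(-33)*(-740) = 3509 - 1*48840 = 3509 - 48840 = -45331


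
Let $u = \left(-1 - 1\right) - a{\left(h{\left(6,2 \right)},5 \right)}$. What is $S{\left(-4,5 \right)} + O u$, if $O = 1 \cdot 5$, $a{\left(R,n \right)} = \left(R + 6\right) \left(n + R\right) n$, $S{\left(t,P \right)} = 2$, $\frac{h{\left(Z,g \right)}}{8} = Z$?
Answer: $-71558$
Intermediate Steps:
$h{\left(Z,g \right)} = 8 Z$
$a{\left(R,n \right)} = n \left(6 + R\right) \left(R + n\right)$ ($a{\left(R,n \right)} = \left(6 + R\right) \left(R + n\right) n = n \left(6 + R\right) \left(R + n\right)$)
$u = -14312$ ($u = \left(-1 - 1\right) - 5 \left(\left(8 \cdot 6\right)^{2} + 6 \cdot 8 \cdot 6 + 6 \cdot 5 + 8 \cdot 6 \cdot 5\right) = -2 - 5 \left(48^{2} + 6 \cdot 48 + 30 + 48 \cdot 5\right) = -2 - 5 \left(2304 + 288 + 30 + 240\right) = -2 - 5 \cdot 2862 = -2 - 14310 = -14312$)
$O = 5$
$S{\left(-4,5 \right)} + O u = 2 + 5 \left(-14312\right) = 2 - 71560 = -71558$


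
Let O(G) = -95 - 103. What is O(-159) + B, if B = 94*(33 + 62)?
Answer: 8732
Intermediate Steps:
O(G) = -198
B = 8930 (B = 94*95 = 8930)
O(-159) + B = -198 + 8930 = 8732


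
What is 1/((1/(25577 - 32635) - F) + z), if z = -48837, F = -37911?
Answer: -7058/77115709 ≈ -9.1525e-5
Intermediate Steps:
1/((1/(25577 - 32635) - F) + z) = 1/((1/(25577 - 32635) - 1*(-37911)) - 48837) = 1/((1/(-7058) + 37911) - 48837) = 1/((-1/7058 + 37911) - 48837) = 1/(267575837/7058 - 48837) = 1/(-77115709/7058) = -7058/77115709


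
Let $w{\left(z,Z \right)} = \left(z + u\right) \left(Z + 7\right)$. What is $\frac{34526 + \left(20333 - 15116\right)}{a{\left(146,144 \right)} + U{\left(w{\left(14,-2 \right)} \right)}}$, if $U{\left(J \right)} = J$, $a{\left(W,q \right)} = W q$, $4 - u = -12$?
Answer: $\frac{39743}{21174} \approx 1.877$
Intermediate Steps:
$u = 16$ ($u = 4 - -12 = 4 + 12 = 16$)
$w{\left(z,Z \right)} = \left(7 + Z\right) \left(16 + z\right)$ ($w{\left(z,Z \right)} = \left(z + 16\right) \left(Z + 7\right) = \left(16 + z\right) \left(7 + Z\right) = \left(7 + Z\right) \left(16 + z\right)$)
$\frac{34526 + \left(20333 - 15116\right)}{a{\left(146,144 \right)} + U{\left(w{\left(14,-2 \right)} \right)}} = \frac{34526 + \left(20333 - 15116\right)}{146 \cdot 144 + \left(112 + 7 \cdot 14 + 16 \left(-2\right) - 28\right)} = \frac{34526 + \left(20333 - 15116\right)}{21024 + \left(112 + 98 - 32 - 28\right)} = \frac{34526 + 5217}{21024 + 150} = \frac{39743}{21174}$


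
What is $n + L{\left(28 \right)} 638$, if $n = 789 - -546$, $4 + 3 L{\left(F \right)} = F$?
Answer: $6439$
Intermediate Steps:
$L{\left(F \right)} = - \frac{4}{3} + \frac{F}{3}$
$n = 1335$ ($n = 789 + 546 = 1335$)
$n + L{\left(28 \right)} 638 = 1335 + \left(- \frac{4}{3} + \frac{1}{3} \cdot 28\right) 638 = 1335 + \left(- \frac{4}{3} + \frac{28}{3}\right) 638 = 1335 + 8 \cdot 638 = 1335 + 5104 = 6439$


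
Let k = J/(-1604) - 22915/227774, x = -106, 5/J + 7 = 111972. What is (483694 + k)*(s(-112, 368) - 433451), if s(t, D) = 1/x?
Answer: -90909085882504947520843773/433607376988184 ≈ -2.0966e+11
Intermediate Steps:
J = 1/22393 (J = 5/(-7 + 111972) = 5/111965 = 5*(1/111965) = 1/22393 ≈ 4.4657e-5)
s(t, D) = -1/106 (s(t, D) = 1/(-106) = -1/106)
k = -411534861077/4090635631964 (k = (1/22393)/(-1604) - 22915/227774 = (1/22393)*(-1/1604) - 22915*1/227774 = -1/35918372 - 22915/227774 = -411534861077/4090635631964 ≈ -0.10060)
(483694 + k)*(s(-112, 368) - 433451) = (483694 - 411534861077/4090635631964)*(-1/106 - 433451) = (1978615499832333939/4090635631964)*(-45945807/106) = -90909085882504947520843773/433607376988184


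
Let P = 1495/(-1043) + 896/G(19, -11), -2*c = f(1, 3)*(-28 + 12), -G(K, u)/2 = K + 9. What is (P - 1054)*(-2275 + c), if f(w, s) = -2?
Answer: 2560203955/1043 ≈ 2.4547e+6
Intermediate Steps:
G(K, u) = -18 - 2*K (G(K, u) = -2*(K + 9) = -2*(9 + K) = -18 - 2*K)
c = -16 (c = -(-1)*(-28 + 12) = -(-1)*(-16) = -½*32 = -16)
P = -18183/1043 (P = 1495/(-1043) + 896/(-18 - 2*19) = 1495*(-1/1043) + 896/(-18 - 38) = -1495/1043 + 896/(-56) = -1495/1043 + 896*(-1/56) = -1495/1043 - 16 = -18183/1043 ≈ -17.433)
(P - 1054)*(-2275 + c) = (-18183/1043 - 1054)*(-2275 - 16) = -1117505/1043*(-2291) = 2560203955/1043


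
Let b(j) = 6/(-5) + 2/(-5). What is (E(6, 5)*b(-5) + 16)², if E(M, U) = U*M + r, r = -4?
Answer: 16384/25 ≈ 655.36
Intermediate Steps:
b(j) = -8/5 (b(j) = 6*(-⅕) + 2*(-⅕) = -6/5 - ⅖ = -8/5)
E(M, U) = -4 + M*U (E(M, U) = U*M - 4 = M*U - 4 = -4 + M*U)
(E(6, 5)*b(-5) + 16)² = ((-4 + 6*5)*(-8/5) + 16)² = ((-4 + 30)*(-8/5) + 16)² = (26*(-8/5) + 16)² = (-208/5 + 16)² = (-128/5)² = 16384/25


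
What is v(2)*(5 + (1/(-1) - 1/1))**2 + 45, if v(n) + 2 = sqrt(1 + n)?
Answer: 27 + 9*sqrt(3) ≈ 42.588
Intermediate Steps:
v(n) = -2 + sqrt(1 + n)
v(2)*(5 + (1/(-1) - 1/1))**2 + 45 = (-2 + sqrt(1 + 2))*(5 + (1/(-1) - 1/1))**2 + 45 = (-2 + sqrt(3))*(5 + (1*(-1) - 1*1))**2 + 45 = (-2 + sqrt(3))*(5 + (-1 - 1))**2 + 45 = (-2 + sqrt(3))*(5 - 2)**2 + 45 = (-2 + sqrt(3))*3**2 + 45 = (-2 + sqrt(3))*9 + 45 = (-18 + 9*sqrt(3)) + 45 = 27 + 9*sqrt(3)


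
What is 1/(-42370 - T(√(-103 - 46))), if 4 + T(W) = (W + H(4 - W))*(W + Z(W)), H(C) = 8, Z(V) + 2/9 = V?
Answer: 9*I/(2*(-189298*I + 71*√149)) ≈ -2.3772e-5 + 1.0883e-7*I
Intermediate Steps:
Z(V) = -2/9 + V
T(W) = -4 + (8 + W)*(-2/9 + 2*W) (T(W) = -4 + (W + 8)*(W + (-2/9 + W)) = -4 + (8 + W)*(-2/9 + 2*W))
1/(-42370 - T(√(-103 - 46))) = 1/(-42370 - (-52/9 + 2*(√(-103 - 46))² + 142*√(-103 - 46)/9)) = 1/(-42370 - (-52/9 + 2*(√(-149))² + 142*√(-149)/9)) = 1/(-42370 - (-52/9 + 2*(I*√149)² + 142*(I*√149)/9)) = 1/(-42370 - (-52/9 + 2*(-149) + 142*I*√149/9)) = 1/(-42370 - (-52/9 - 298 + 142*I*√149/9)) = 1/(-42370 - (-2734/9 + 142*I*√149/9)) = 1/(-42370 + (2734/9 - 142*I*√149/9)) = 1/(-378596/9 - 142*I*√149/9)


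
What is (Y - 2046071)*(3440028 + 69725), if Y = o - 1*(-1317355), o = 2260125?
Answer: 5374867331977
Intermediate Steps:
Y = 3577480 (Y = 2260125 - 1*(-1317355) = 2260125 + 1317355 = 3577480)
(Y - 2046071)*(3440028 + 69725) = (3577480 - 2046071)*(3440028 + 69725) = 1531409*3509753 = 5374867331977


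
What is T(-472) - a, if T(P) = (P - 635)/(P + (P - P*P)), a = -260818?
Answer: 19450763537/74576 ≈ 2.6082e+5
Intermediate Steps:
T(P) = (-635 + P)/(-P**2 + 2*P) (T(P) = (-635 + P)/(P + (P - P**2)) = (-635 + P)/(-P**2 + 2*P))
T(-472) - a = (635 - 1*(-472))/((-472)*(-2 - 472)) - 1*(-260818) = -1/472*(635 + 472)/(-474) + 260818 = -1/472*(-1/474)*1107 + 260818 = 369/74576 + 260818 = 19450763537/74576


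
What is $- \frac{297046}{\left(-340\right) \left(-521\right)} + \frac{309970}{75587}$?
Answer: $\frac{16227634899}{6694740590} \approx 2.4239$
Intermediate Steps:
$- \frac{297046}{\left(-340\right) \left(-521\right)} + \frac{309970}{75587} = - \frac{297046}{177140} + 309970 \cdot \frac{1}{75587} = \left(-297046\right) \frac{1}{177140} + \frac{309970}{75587} = - \frac{148523}{88570} + \frac{309970}{75587} = \frac{16227634899}{6694740590}$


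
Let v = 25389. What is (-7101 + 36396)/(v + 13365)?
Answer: 3255/4306 ≈ 0.75592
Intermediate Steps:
(-7101 + 36396)/(v + 13365) = (-7101 + 36396)/(25389 + 13365) = 29295/38754 = 29295*(1/38754) = 3255/4306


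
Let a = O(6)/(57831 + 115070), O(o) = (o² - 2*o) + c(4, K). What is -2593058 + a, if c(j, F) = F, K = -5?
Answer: -448342321239/172901 ≈ -2.5931e+6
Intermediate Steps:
O(o) = -5 + o² - 2*o (O(o) = (o² - 2*o) - 5 = -5 + o² - 2*o)
a = 19/172901 (a = (-5 + 6² - 2*6)/(57831 + 115070) = (-5 + 36 - 12)/172901 = 19*(1/172901) = 19/172901 ≈ 0.00010989)
-2593058 + a = -2593058 + 19/172901 = -448342321239/172901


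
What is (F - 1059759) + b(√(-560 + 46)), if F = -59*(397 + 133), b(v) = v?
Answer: -1091029 + I*√514 ≈ -1.091e+6 + 22.672*I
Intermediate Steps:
F = -31270 (F = -59*530 = -31270)
(F - 1059759) + b(√(-560 + 46)) = (-31270 - 1059759) + √(-560 + 46) = -1091029 + √(-514) = -1091029 + I*√514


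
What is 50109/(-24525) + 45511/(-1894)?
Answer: -403687907/15483450 ≈ -26.072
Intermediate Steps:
50109/(-24525) + 45511/(-1894) = 50109*(-1/24525) + 45511*(-1/1894) = -16703/8175 - 45511/1894 = -403687907/15483450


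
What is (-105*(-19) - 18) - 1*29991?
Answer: -28014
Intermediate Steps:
(-105*(-19) - 18) - 1*29991 = (1995 - 18) - 29991 = 1977 - 29991 = -28014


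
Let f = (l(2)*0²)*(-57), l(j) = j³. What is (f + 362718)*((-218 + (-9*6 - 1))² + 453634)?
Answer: 191574227034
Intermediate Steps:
f = 0 (f = (2³*0²)*(-57) = (8*0)*(-57) = 0*(-57) = 0)
(f + 362718)*((-218 + (-9*6 - 1))² + 453634) = (0 + 362718)*((-218 + (-9*6 - 1))² + 453634) = 362718*((-218 + (-54 - 1))² + 453634) = 362718*((-218 - 55)² + 453634) = 362718*((-273)² + 453634) = 362718*(74529 + 453634) = 362718*528163 = 191574227034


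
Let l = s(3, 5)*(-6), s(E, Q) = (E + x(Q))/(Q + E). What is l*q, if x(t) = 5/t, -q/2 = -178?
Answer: -1068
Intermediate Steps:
q = 356 (q = -2*(-178) = 356)
s(E, Q) = (E + 5/Q)/(E + Q) (s(E, Q) = (E + 5/Q)/(Q + E) = (E + 5/Q)/(E + Q))
l = -3 (l = ((5 + 3*5)/(5*(3 + 5)))*(-6) = ((⅕)*(5 + 15)/8)*(-6) = ((⅕)*(⅛)*20)*(-6) = (½)*(-6) = -3)
l*q = -3*356 = -1068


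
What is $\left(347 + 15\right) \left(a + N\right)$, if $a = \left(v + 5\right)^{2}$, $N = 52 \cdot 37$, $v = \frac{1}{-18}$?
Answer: $\frac{114264757}{162} \approx 7.0534 \cdot 10^{5}$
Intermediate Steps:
$v = - \frac{1}{18} \approx -0.055556$
$N = 1924$
$a = \frac{7921}{324}$ ($a = \left(- \frac{1}{18} + 5\right)^{2} = \left(\frac{89}{18}\right)^{2} = \frac{7921}{324} \approx 24.448$)
$\left(347 + 15\right) \left(a + N\right) = \left(347 + 15\right) \left(\frac{7921}{324} + 1924\right) = 362 \cdot \frac{631297}{324} = \frac{114264757}{162}$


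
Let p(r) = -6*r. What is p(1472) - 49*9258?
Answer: -462474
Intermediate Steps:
p(1472) - 49*9258 = -6*1472 - 49*9258 = -8832 - 1*453642 = -8832 - 453642 = -462474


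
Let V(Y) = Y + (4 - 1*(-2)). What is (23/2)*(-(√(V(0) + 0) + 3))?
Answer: -69/2 - 23*√6/2 ≈ -62.669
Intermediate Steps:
V(Y) = 6 + Y (V(Y) = Y + (4 + 2) = Y + 6 = 6 + Y)
(23/2)*(-(√(V(0) + 0) + 3)) = (23/2)*(-(√((6 + 0) + 0) + 3)) = (23*(½))*(-(√(6 + 0) + 3)) = 23*(-(√6 + 3))/2 = 23*(-(3 + √6))/2 = 23*(-3 - √6)/2 = -69/2 - 23*√6/2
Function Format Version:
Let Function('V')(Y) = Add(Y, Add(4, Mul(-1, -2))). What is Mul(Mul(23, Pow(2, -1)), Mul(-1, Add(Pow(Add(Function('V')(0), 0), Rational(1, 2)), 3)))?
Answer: Add(Rational(-69, 2), Mul(Rational(-23, 2), Pow(6, Rational(1, 2)))) ≈ -62.669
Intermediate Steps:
Function('V')(Y) = Add(6, Y) (Function('V')(Y) = Add(Y, Add(4, 2)) = Add(Y, 6) = Add(6, Y))
Mul(Mul(23, Pow(2, -1)), Mul(-1, Add(Pow(Add(Function('V')(0), 0), Rational(1, 2)), 3))) = Mul(Mul(23, Pow(2, -1)), Mul(-1, Add(Pow(Add(Add(6, 0), 0), Rational(1, 2)), 3))) = Mul(Mul(23, Rational(1, 2)), Mul(-1, Add(Pow(Add(6, 0), Rational(1, 2)), 3))) = Mul(Rational(23, 2), Mul(-1, Add(Pow(6, Rational(1, 2)), 3))) = Mul(Rational(23, 2), Mul(-1, Add(3, Pow(6, Rational(1, 2))))) = Mul(Rational(23, 2), Add(-3, Mul(-1, Pow(6, Rational(1, 2))))) = Add(Rational(-69, 2), Mul(Rational(-23, 2), Pow(6, Rational(1, 2))))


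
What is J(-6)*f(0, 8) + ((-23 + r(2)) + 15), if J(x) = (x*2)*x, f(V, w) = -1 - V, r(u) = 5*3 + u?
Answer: -63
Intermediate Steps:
r(u) = 15 + u
J(x) = 2*x**2 (J(x) = (2*x)*x = 2*x**2)
J(-6)*f(0, 8) + ((-23 + r(2)) + 15) = (2*(-6)**2)*(-1 - 1*0) + ((-23 + (15 + 2)) + 15) = (2*36)*(-1 + 0) + ((-23 + 17) + 15) = 72*(-1) + (-6 + 15) = -72 + 9 = -63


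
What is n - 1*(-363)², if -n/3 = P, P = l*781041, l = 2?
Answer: -4818015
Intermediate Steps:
P = 1562082 (P = 2*781041 = 1562082)
n = -4686246 (n = -3*1562082 = -4686246)
n - 1*(-363)² = -4686246 - 1*(-363)² = -4686246 - 1*131769 = -4686246 - 131769 = -4818015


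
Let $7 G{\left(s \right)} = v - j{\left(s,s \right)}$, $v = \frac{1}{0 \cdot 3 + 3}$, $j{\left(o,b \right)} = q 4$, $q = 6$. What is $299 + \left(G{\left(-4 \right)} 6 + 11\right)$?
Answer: $\frac{2028}{7} \approx 289.71$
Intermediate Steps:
$j{\left(o,b \right)} = 24$ ($j{\left(o,b \right)} = 6 \cdot 4 = 24$)
$v = \frac{1}{3}$ ($v = \frac{1}{0 + 3} = \frac{1}{3} \approx 0.33333$)
$G{\left(s \right)} = - \frac{71}{21}$ ($G{\left(s \right)} = \frac{\frac{1}{3} - 24}{7} = \frac{1}{7} \left(- \frac{71}{3}\right) = - \frac{71}{21}$)
$299 + \left(G{\left(-4 \right)} 6 + 11\right) = 299 + \left(\left(- \frac{71}{21}\right) 6 + 11\right) = 299 + \left(- \frac{142}{7} + 11\right) = 299 - \frac{65}{7} = \frac{2028}{7}$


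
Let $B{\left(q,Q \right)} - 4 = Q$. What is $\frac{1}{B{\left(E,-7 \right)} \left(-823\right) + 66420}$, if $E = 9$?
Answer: $\frac{1}{68889} \approx 1.4516 \cdot 10^{-5}$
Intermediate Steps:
$B{\left(q,Q \right)} = 4 + Q$
$\frac{1}{B{\left(E,-7 \right)} \left(-823\right) + 66420} = \frac{1}{\left(4 - 7\right) \left(-823\right) + 66420} = \frac{1}{\left(-3\right) \left(-823\right) + 66420} = \frac{1}{2469 + 66420} = \frac{1}{68889}$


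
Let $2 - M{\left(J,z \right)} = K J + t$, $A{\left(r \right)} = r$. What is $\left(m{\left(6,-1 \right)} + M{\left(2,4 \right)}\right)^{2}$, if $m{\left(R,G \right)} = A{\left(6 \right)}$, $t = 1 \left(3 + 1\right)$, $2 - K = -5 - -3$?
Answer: $16$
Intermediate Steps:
$K = 4$ ($K = 2 - \left(-5 - -3\right) = 2 - \left(-5 + 3\right) = 2 - -2 = 2 + 2 = 4$)
$t = 4$ ($t = 1 \cdot 4 = 4$)
$m{\left(R,G \right)} = 6$
$M{\left(J,z \right)} = -2 - 4 J$ ($M{\left(J,z \right)} = 2 - \left(4 J + 4\right) = 2 - \left(4 + 4 J\right) = -2 - 4 J$)
$\left(m{\left(6,-1 \right)} + M{\left(2,4 \right)}\right)^{2} = \left(6 - 10\right)^{2} = \left(-4\right)^{2} = 16$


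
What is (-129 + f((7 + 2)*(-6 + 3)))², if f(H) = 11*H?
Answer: 181476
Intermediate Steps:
(-129 + f((7 + 2)*(-6 + 3)))² = (-129 + 11*((7 + 2)*(-6 + 3)))² = (-129 + 11*(9*(-3)))² = (-129 + 11*(-27))² = (-129 - 297)² = (-426)² = 181476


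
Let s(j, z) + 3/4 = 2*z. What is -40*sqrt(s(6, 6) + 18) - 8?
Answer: -8 - 60*sqrt(13) ≈ -224.33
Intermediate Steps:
s(j, z) = -3/4 + 2*z
-40*sqrt(s(6, 6) + 18) - 8 = -40*sqrt((-3/4 + 2*6) + 18) - 8 = -40*sqrt((-3/4 + 12) + 18) - 8 = -40*sqrt(45/4 + 18) - 8 = -60*sqrt(13) - 8 = -8 - 60*sqrt(13)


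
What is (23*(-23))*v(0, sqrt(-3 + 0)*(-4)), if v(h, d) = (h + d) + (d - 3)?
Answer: 1587 + 4232*I*sqrt(3) ≈ 1587.0 + 7330.0*I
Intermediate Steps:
v(h, d) = -3 + h + 2*d (v(h, d) = (d + h) + (-3 + d) = -3 + h + 2*d)
(23*(-23))*v(0, sqrt(-3 + 0)*(-4)) = (23*(-23))*(-3 + 0 + 2*(sqrt(-3 + 0)*(-4))) = -529*(-3 + 0 + 2*(sqrt(-3)*(-4))) = -529*(-3 + 0 + 2*((I*sqrt(3))*(-4))) = -529*(-3 + 0 + 2*(-4*I*sqrt(3))) = -529*(-3 + 0 - 8*I*sqrt(3)) = -529*(-3 - 8*I*sqrt(3)) = 1587 + 4232*I*sqrt(3)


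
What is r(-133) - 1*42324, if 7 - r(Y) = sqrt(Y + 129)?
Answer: -42317 - 2*I ≈ -42317.0 - 2.0*I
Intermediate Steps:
r(Y) = 7 - sqrt(129 + Y) (r(Y) = 7 - sqrt(Y + 129) = 7 - sqrt(129 + Y))
r(-133) - 1*42324 = (7 - sqrt(129 - 133)) - 1*42324 = (7 - sqrt(-4)) - 42324 = (7 - 2*I) - 42324 = -42317 - 2*I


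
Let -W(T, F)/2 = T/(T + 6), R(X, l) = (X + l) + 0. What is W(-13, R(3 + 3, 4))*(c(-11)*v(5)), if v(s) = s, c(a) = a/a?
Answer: -130/7 ≈ -18.571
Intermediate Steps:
c(a) = 1
R(X, l) = X + l
W(T, F) = -2*T/(6 + T) (W(T, F) = -2*T/(T + 6) = -2*T/(6 + T))
W(-13, R(3 + 3, 4))*(c(-11)*v(5)) = (-2*(-13)/(6 - 13))*(1*5) = -2*(-13)/(-7)*5 = -2*(-13)*(-⅐)*5 = -26/7*5 = -130/7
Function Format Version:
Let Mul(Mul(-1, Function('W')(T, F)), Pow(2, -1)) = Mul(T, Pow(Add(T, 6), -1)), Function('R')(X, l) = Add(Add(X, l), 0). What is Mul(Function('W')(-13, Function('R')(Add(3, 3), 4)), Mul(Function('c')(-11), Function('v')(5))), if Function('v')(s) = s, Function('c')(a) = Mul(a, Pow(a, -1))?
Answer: Rational(-130, 7) ≈ -18.571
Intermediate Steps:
Function('c')(a) = 1
Function('R')(X, l) = Add(X, l)
Function('W')(T, F) = Mul(-2, T, Pow(Add(6, T), -1)) (Function('W')(T, F) = Mul(-2, Mul(T, Pow(Add(T, 6), -1))) = Mul(-2, Mul(T, Pow(Add(6, T), -1))) = Mul(-2, T, Pow(Add(6, T), -1)))
Mul(Function('W')(-13, Function('R')(Add(3, 3), 4)), Mul(Function('c')(-11), Function('v')(5))) = Mul(Mul(-2, -13, Pow(Add(6, -13), -1)), Mul(1, 5)) = Mul(Mul(-2, -13, Pow(-7, -1)), 5) = Mul(Mul(-2, -13, Rational(-1, 7)), 5) = Mul(Rational(-26, 7), 5) = Rational(-130, 7)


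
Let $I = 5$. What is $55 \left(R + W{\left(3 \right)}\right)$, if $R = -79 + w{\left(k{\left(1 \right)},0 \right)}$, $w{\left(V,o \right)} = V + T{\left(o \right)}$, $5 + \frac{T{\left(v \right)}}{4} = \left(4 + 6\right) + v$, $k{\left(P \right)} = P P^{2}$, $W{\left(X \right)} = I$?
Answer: $-2915$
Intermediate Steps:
$W{\left(X \right)} = 5$
$k{\left(P \right)} = P^{3}$
$T{\left(v \right)} = 20 + 4 v$ ($T{\left(v \right)} = -20 + 4 \left(\left(4 + 6\right) + v\right) = -20 + 4 \left(10 + v\right) = -20 + \left(40 + 4 v\right) = 20 + 4 v$)
$w{\left(V,o \right)} = 20 + V + 4 o$ ($w{\left(V,o \right)} = V + \left(20 + 4 o\right) = 20 + V + 4 o$)
$R = -58$ ($R = -79 + \left(20 + 1^{3} + 4 \cdot 0\right) = -79 + \left(20 + 1 + 0\right) = -79 + 21 = -58$)
$55 \left(R + W{\left(3 \right)}\right) = 55 \left(-58 + 5\right) = 55 \left(-53\right) = -2915$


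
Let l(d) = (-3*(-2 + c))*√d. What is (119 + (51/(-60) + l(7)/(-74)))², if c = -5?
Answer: 7644488461/547600 - 49623*√7/740 ≈ 13783.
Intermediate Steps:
l(d) = 21*√d (l(d) = (-3*(-2 - 5))*√d = (-3*(-7))*√d = 21*√d)
(119 + (51/(-60) + l(7)/(-74)))² = (119 + (51/(-60) + (21*√7)/(-74)))² = (119 + (51*(-1/60) + (21*√7)*(-1/74)))² = (119 + (-17/20 - 21*√7/74))² = (2363/20 - 21*√7/74)²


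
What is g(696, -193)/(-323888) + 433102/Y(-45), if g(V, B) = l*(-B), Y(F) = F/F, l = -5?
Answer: 140276541541/323888 ≈ 4.3310e+5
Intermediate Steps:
Y(F) = 1
g(V, B) = 5*B (g(V, B) = -(-5)*B = 5*B)
g(696, -193)/(-323888) + 433102/Y(-45) = (5*(-193))/(-323888) + 433102/1 = -965*(-1/323888) + 433102*1 = 965/323888 + 433102 = 140276541541/323888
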